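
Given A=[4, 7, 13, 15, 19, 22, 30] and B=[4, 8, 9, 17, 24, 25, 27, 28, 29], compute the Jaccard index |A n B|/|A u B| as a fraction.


A intersect B = [4]
|A intersect B| = 1
A union B = [4, 7, 8, 9, 13, 15, 17, 19, 22, 24, 25, 27, 28, 29, 30]
|A union B| = 15
Jaccard = 1/15 = 1/15

1/15


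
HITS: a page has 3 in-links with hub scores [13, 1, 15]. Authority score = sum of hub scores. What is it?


Authority = sum of hub scores of in-linkers
In-link 1: hub score = 13
In-link 2: hub score = 1
In-link 3: hub score = 15
Authority = 13 + 1 + 15 = 29

29


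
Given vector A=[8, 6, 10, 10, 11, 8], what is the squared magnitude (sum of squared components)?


|A|^2 = sum of squared components
A[0]^2 = 8^2 = 64
A[1]^2 = 6^2 = 36
A[2]^2 = 10^2 = 100
A[3]^2 = 10^2 = 100
A[4]^2 = 11^2 = 121
A[5]^2 = 8^2 = 64
Sum = 64 + 36 + 100 + 100 + 121 + 64 = 485

485


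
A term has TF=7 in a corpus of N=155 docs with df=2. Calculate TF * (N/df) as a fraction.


TF * (N/df)
= 7 * (155/2)
= 7 * 155/2
= 1085/2

1085/2


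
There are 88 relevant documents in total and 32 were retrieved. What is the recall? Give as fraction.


Recall = retrieved_relevant / total_relevant
= 32 / 88
= 32 / (32 + 56)
= 4/11

4/11


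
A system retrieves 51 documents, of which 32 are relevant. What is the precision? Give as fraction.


Precision = relevant_retrieved / total_retrieved
= 32 / 51
= 32 / (32 + 19)
= 32/51

32/51


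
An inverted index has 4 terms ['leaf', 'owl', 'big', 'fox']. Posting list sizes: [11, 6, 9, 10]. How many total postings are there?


Summing posting list sizes:
'leaf': 11 postings
'owl': 6 postings
'big': 9 postings
'fox': 10 postings
Total = 11 + 6 + 9 + 10 = 36

36


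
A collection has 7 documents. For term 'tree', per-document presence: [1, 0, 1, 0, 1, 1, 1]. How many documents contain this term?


Checking each document for 'tree':
Doc 1: present
Doc 2: absent
Doc 3: present
Doc 4: absent
Doc 5: present
Doc 6: present
Doc 7: present
df = sum of presences = 1 + 0 + 1 + 0 + 1 + 1 + 1 = 5

5


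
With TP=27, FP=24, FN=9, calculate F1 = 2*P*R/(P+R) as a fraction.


F1 = 2 * P * R / (P + R)
P = TP/(TP+FP) = 27/51 = 9/17
R = TP/(TP+FN) = 27/36 = 3/4
2 * P * R = 2 * 9/17 * 3/4 = 27/34
P + R = 9/17 + 3/4 = 87/68
F1 = 27/34 / 87/68 = 18/29

18/29


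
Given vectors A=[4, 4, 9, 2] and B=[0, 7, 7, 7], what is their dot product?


Dot product = sum of element-wise products
A[0]*B[0] = 4*0 = 0
A[1]*B[1] = 4*7 = 28
A[2]*B[2] = 9*7 = 63
A[3]*B[3] = 2*7 = 14
Sum = 0 + 28 + 63 + 14 = 105

105


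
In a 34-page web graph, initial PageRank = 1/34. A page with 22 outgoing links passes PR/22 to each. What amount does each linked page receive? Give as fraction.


Initial PR = 1/34 = 1/34
Outlinks = 22
Contribution per link = PR / outlinks
= 1/34 / 22
= 1/748

1/748


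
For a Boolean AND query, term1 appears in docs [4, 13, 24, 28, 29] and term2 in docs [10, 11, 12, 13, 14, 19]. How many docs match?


Boolean AND: find intersection of posting lists
term1 docs: [4, 13, 24, 28, 29]
term2 docs: [10, 11, 12, 13, 14, 19]
Intersection: [13]
|intersection| = 1

1


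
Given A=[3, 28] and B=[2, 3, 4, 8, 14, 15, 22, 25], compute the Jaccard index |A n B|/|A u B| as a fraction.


A intersect B = [3]
|A intersect B| = 1
A union B = [2, 3, 4, 8, 14, 15, 22, 25, 28]
|A union B| = 9
Jaccard = 1/9 = 1/9

1/9


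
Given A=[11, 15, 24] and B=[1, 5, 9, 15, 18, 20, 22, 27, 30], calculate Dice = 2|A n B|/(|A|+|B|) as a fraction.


A intersect B = [15]
|A intersect B| = 1
|A| = 3, |B| = 9
Dice = 2*1 / (3+9)
= 2 / 12 = 1/6

1/6


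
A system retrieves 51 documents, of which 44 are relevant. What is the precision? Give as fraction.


Precision = relevant_retrieved / total_retrieved
= 44 / 51
= 44 / (44 + 7)
= 44/51

44/51


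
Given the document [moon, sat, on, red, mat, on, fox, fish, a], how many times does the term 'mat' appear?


Document has 9 words
Scanning for 'mat':
Found at positions: [4]
Count = 1

1


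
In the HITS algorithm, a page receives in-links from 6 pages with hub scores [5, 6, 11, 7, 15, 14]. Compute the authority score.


Authority = sum of hub scores of in-linkers
In-link 1: hub score = 5
In-link 2: hub score = 6
In-link 3: hub score = 11
In-link 4: hub score = 7
In-link 5: hub score = 15
In-link 6: hub score = 14
Authority = 5 + 6 + 11 + 7 + 15 + 14 = 58

58


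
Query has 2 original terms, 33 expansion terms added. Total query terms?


Original terms: 2
Expansion terms: 33
Total = 2 + 33 = 35

35


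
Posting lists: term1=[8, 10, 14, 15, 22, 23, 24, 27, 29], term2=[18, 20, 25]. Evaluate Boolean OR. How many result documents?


Boolean OR: find union of posting lists
term1 docs: [8, 10, 14, 15, 22, 23, 24, 27, 29]
term2 docs: [18, 20, 25]
Union: [8, 10, 14, 15, 18, 20, 22, 23, 24, 25, 27, 29]
|union| = 12

12


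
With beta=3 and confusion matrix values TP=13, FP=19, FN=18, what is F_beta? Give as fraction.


P = TP/(TP+FP) = 13/32 = 13/32
R = TP/(TP+FN) = 13/31 = 13/31
beta^2 = 3^2 = 9
(1 + beta^2) = 10
Numerator = (1+beta^2)*P*R = 845/496
Denominator = beta^2*P + R = 117/32 + 13/31 = 4043/992
F_beta = 130/311

130/311


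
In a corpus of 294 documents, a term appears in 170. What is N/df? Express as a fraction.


IDF ratio = N / df
= 294 / 170
= 147/85

147/85


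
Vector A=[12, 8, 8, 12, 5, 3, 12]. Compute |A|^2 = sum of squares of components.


|A|^2 = sum of squared components
A[0]^2 = 12^2 = 144
A[1]^2 = 8^2 = 64
A[2]^2 = 8^2 = 64
A[3]^2 = 12^2 = 144
A[4]^2 = 5^2 = 25
A[5]^2 = 3^2 = 9
A[6]^2 = 12^2 = 144
Sum = 144 + 64 + 64 + 144 + 25 + 9 + 144 = 594

594


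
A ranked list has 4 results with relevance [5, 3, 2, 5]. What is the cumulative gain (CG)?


Cumulative Gain = sum of relevance scores
Position 1: rel=5, running sum=5
Position 2: rel=3, running sum=8
Position 3: rel=2, running sum=10
Position 4: rel=5, running sum=15
CG = 15

15


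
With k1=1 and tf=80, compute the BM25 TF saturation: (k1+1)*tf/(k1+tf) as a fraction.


BM25 TF component = (k1+1)*tf / (k1+tf)
k1 = 1, tf = 80
Numerator = (1+1)*80 = 160
Denominator = 1 + 80 = 81
= 160/81 = 160/81

160/81


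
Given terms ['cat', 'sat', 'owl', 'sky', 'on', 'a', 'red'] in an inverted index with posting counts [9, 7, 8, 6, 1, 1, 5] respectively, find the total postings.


Summing posting list sizes:
'cat': 9 postings
'sat': 7 postings
'owl': 8 postings
'sky': 6 postings
'on': 1 postings
'a': 1 postings
'red': 5 postings
Total = 9 + 7 + 8 + 6 + 1 + 1 + 5 = 37

37


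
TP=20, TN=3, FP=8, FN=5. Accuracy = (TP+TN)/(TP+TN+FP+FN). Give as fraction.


Accuracy = (TP + TN) / (TP + TN + FP + FN)
TP + TN = 20 + 3 = 23
Total = 20 + 3 + 8 + 5 = 36
Accuracy = 23 / 36 = 23/36

23/36


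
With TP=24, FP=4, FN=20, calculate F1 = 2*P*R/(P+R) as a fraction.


F1 = 2 * P * R / (P + R)
P = TP/(TP+FP) = 24/28 = 6/7
R = TP/(TP+FN) = 24/44 = 6/11
2 * P * R = 2 * 6/7 * 6/11 = 72/77
P + R = 6/7 + 6/11 = 108/77
F1 = 72/77 / 108/77 = 2/3

2/3


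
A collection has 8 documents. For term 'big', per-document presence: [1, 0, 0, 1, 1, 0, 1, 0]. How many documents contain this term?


Checking each document for 'big':
Doc 1: present
Doc 2: absent
Doc 3: absent
Doc 4: present
Doc 5: present
Doc 6: absent
Doc 7: present
Doc 8: absent
df = sum of presences = 1 + 0 + 0 + 1 + 1 + 0 + 1 + 0 = 4

4


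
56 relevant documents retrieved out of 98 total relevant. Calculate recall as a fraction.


Recall = retrieved_relevant / total_relevant
= 56 / 98
= 56 / (56 + 42)
= 4/7

4/7


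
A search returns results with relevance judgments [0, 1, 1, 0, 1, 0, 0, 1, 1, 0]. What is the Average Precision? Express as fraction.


Computing P@k for each relevant position:
Position 1: not relevant
Position 2: relevant, P@2 = 1/2 = 1/2
Position 3: relevant, P@3 = 2/3 = 2/3
Position 4: not relevant
Position 5: relevant, P@5 = 3/5 = 3/5
Position 6: not relevant
Position 7: not relevant
Position 8: relevant, P@8 = 4/8 = 1/2
Position 9: relevant, P@9 = 5/9 = 5/9
Position 10: not relevant
Sum of P@k = 1/2 + 2/3 + 3/5 + 1/2 + 5/9 = 127/45
AP = 127/45 / 5 = 127/225

127/225


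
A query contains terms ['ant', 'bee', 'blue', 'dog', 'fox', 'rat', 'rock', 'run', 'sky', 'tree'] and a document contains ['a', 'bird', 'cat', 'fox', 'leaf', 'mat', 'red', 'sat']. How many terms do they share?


Query terms: ['ant', 'bee', 'blue', 'dog', 'fox', 'rat', 'rock', 'run', 'sky', 'tree']
Document terms: ['a', 'bird', 'cat', 'fox', 'leaf', 'mat', 'red', 'sat']
Common terms: ['fox']
Overlap count = 1

1


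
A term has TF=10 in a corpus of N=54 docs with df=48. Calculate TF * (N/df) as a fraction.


TF * (N/df)
= 10 * (54/48)
= 10 * 9/8
= 45/4

45/4


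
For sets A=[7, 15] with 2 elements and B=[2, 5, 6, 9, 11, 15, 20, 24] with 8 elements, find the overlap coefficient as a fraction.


A intersect B = [15]
|A intersect B| = 1
min(|A|, |B|) = min(2, 8) = 2
Overlap = 1 / 2 = 1/2

1/2


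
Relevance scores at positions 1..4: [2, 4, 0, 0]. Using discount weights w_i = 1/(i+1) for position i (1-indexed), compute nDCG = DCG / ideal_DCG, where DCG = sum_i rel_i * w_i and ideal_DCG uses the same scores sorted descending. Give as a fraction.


Position discount weights w_i = 1/(i+1) for i=1..4:
Weights = [1/2, 1/3, 1/4, 1/5]
Actual relevance: [2, 4, 0, 0]
DCG = 2/2 + 4/3 + 0/4 + 0/5 = 7/3
Ideal relevance (sorted desc): [4, 2, 0, 0]
Ideal DCG = 4/2 + 2/3 + 0/4 + 0/5 = 8/3
nDCG = DCG / ideal_DCG = 7/3 / 8/3 = 7/8

7/8


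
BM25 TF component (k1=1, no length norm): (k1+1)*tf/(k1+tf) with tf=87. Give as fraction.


BM25 TF component = (k1+1)*tf / (k1+tf)
k1 = 1, tf = 87
Numerator = (1+1)*87 = 174
Denominator = 1 + 87 = 88
= 174/88 = 87/44

87/44


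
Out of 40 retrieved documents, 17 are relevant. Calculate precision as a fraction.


Precision = relevant_retrieved / total_retrieved
= 17 / 40
= 17 / (17 + 23)
= 17/40

17/40


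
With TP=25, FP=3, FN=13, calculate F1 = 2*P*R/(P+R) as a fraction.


F1 = 2 * P * R / (P + R)
P = TP/(TP+FP) = 25/28 = 25/28
R = TP/(TP+FN) = 25/38 = 25/38
2 * P * R = 2 * 25/28 * 25/38 = 625/532
P + R = 25/28 + 25/38 = 825/532
F1 = 625/532 / 825/532 = 25/33

25/33


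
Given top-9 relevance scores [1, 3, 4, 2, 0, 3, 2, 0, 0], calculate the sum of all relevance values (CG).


Cumulative Gain = sum of relevance scores
Position 1: rel=1, running sum=1
Position 2: rel=3, running sum=4
Position 3: rel=4, running sum=8
Position 4: rel=2, running sum=10
Position 5: rel=0, running sum=10
Position 6: rel=3, running sum=13
Position 7: rel=2, running sum=15
Position 8: rel=0, running sum=15
Position 9: rel=0, running sum=15
CG = 15

15


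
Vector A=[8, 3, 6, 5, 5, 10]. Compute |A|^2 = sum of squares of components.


|A|^2 = sum of squared components
A[0]^2 = 8^2 = 64
A[1]^2 = 3^2 = 9
A[2]^2 = 6^2 = 36
A[3]^2 = 5^2 = 25
A[4]^2 = 5^2 = 25
A[5]^2 = 10^2 = 100
Sum = 64 + 9 + 36 + 25 + 25 + 100 = 259

259


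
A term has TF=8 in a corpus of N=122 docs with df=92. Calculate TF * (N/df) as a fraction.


TF * (N/df)
= 8 * (122/92)
= 8 * 61/46
= 244/23

244/23


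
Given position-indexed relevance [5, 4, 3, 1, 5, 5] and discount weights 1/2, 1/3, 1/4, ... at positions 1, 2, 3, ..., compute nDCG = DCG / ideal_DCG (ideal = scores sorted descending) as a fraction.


Position discount weights w_i = 1/(i+1) for i=1..6:
Weights = [1/2, 1/3, 1/4, 1/5, 1/6, 1/7]
Actual relevance: [5, 4, 3, 1, 5, 5]
DCG = 5/2 + 4/3 + 3/4 + 1/5 + 5/6 + 5/7 = 2659/420
Ideal relevance (sorted desc): [5, 5, 5, 4, 3, 1]
Ideal DCG = 5/2 + 5/3 + 5/4 + 4/5 + 3/6 + 1/7 = 2881/420
nDCG = DCG / ideal_DCG = 2659/420 / 2881/420 = 2659/2881

2659/2881


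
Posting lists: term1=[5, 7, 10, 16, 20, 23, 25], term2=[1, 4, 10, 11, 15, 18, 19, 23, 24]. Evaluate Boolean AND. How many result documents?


Boolean AND: find intersection of posting lists
term1 docs: [5, 7, 10, 16, 20, 23, 25]
term2 docs: [1, 4, 10, 11, 15, 18, 19, 23, 24]
Intersection: [10, 23]
|intersection| = 2

2


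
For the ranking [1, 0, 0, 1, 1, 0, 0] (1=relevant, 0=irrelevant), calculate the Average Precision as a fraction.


Computing P@k for each relevant position:
Position 1: relevant, P@1 = 1/1 = 1
Position 2: not relevant
Position 3: not relevant
Position 4: relevant, P@4 = 2/4 = 1/2
Position 5: relevant, P@5 = 3/5 = 3/5
Position 6: not relevant
Position 7: not relevant
Sum of P@k = 1 + 1/2 + 3/5 = 21/10
AP = 21/10 / 3 = 7/10

7/10


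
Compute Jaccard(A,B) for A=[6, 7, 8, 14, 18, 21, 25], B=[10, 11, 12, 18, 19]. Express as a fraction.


A intersect B = [18]
|A intersect B| = 1
A union B = [6, 7, 8, 10, 11, 12, 14, 18, 19, 21, 25]
|A union B| = 11
Jaccard = 1/11 = 1/11

1/11


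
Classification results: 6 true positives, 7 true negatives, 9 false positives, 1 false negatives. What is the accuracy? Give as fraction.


Accuracy = (TP + TN) / (TP + TN + FP + FN)
TP + TN = 6 + 7 = 13
Total = 6 + 7 + 9 + 1 = 23
Accuracy = 13 / 23 = 13/23

13/23


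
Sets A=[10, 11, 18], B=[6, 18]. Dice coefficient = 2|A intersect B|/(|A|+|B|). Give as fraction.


A intersect B = [18]
|A intersect B| = 1
|A| = 3, |B| = 2
Dice = 2*1 / (3+2)
= 2 / 5 = 2/5

2/5


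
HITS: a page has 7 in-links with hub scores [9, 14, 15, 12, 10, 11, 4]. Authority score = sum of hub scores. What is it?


Authority = sum of hub scores of in-linkers
In-link 1: hub score = 9
In-link 2: hub score = 14
In-link 3: hub score = 15
In-link 4: hub score = 12
In-link 5: hub score = 10
In-link 6: hub score = 11
In-link 7: hub score = 4
Authority = 9 + 14 + 15 + 12 + 10 + 11 + 4 = 75

75


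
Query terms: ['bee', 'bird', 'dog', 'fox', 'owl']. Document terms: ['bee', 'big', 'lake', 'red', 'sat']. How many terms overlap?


Query terms: ['bee', 'bird', 'dog', 'fox', 'owl']
Document terms: ['bee', 'big', 'lake', 'red', 'sat']
Common terms: ['bee']
Overlap count = 1

1


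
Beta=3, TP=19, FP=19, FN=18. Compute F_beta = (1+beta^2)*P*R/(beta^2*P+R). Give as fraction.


P = TP/(TP+FP) = 19/38 = 1/2
R = TP/(TP+FN) = 19/37 = 19/37
beta^2 = 3^2 = 9
(1 + beta^2) = 10
Numerator = (1+beta^2)*P*R = 95/37
Denominator = beta^2*P + R = 9/2 + 19/37 = 371/74
F_beta = 190/371

190/371


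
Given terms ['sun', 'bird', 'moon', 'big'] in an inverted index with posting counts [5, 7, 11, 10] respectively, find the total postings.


Summing posting list sizes:
'sun': 5 postings
'bird': 7 postings
'moon': 11 postings
'big': 10 postings
Total = 5 + 7 + 11 + 10 = 33

33


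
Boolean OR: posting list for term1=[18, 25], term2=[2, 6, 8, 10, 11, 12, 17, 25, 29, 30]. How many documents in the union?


Boolean OR: find union of posting lists
term1 docs: [18, 25]
term2 docs: [2, 6, 8, 10, 11, 12, 17, 25, 29, 30]
Union: [2, 6, 8, 10, 11, 12, 17, 18, 25, 29, 30]
|union| = 11

11


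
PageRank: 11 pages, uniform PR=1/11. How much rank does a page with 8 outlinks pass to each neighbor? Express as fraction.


Initial PR = 1/11 = 1/11
Outlinks = 8
Contribution per link = PR / outlinks
= 1/11 / 8
= 1/88

1/88


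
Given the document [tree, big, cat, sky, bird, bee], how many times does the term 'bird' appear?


Document has 6 words
Scanning for 'bird':
Found at positions: [4]
Count = 1

1


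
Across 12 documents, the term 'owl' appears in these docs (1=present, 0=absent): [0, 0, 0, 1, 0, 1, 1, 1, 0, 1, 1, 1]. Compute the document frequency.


Checking each document for 'owl':
Doc 1: absent
Doc 2: absent
Doc 3: absent
Doc 4: present
Doc 5: absent
Doc 6: present
Doc 7: present
Doc 8: present
Doc 9: absent
Doc 10: present
Doc 11: present
Doc 12: present
df = sum of presences = 0 + 0 + 0 + 1 + 0 + 1 + 1 + 1 + 0 + 1 + 1 + 1 = 7

7


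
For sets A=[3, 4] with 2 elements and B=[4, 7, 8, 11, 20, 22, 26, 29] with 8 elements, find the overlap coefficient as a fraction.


A intersect B = [4]
|A intersect B| = 1
min(|A|, |B|) = min(2, 8) = 2
Overlap = 1 / 2 = 1/2

1/2


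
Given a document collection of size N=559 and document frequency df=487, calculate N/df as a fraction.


IDF ratio = N / df
= 559 / 487
= 559/487

559/487


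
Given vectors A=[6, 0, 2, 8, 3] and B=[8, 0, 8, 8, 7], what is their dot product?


Dot product = sum of element-wise products
A[0]*B[0] = 6*8 = 48
A[1]*B[1] = 0*0 = 0
A[2]*B[2] = 2*8 = 16
A[3]*B[3] = 8*8 = 64
A[4]*B[4] = 3*7 = 21
Sum = 48 + 0 + 16 + 64 + 21 = 149

149


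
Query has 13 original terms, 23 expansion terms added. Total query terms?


Original terms: 13
Expansion terms: 23
Total = 13 + 23 = 36

36


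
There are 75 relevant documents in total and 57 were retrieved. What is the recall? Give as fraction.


Recall = retrieved_relevant / total_relevant
= 57 / 75
= 57 / (57 + 18)
= 19/25

19/25


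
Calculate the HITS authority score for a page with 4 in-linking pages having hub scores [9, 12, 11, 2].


Authority = sum of hub scores of in-linkers
In-link 1: hub score = 9
In-link 2: hub score = 12
In-link 3: hub score = 11
In-link 4: hub score = 2
Authority = 9 + 12 + 11 + 2 = 34

34


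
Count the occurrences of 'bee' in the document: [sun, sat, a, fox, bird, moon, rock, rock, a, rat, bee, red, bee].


Document has 13 words
Scanning for 'bee':
Found at positions: [10, 12]
Count = 2

2


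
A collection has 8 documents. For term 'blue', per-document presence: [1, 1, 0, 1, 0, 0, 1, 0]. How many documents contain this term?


Checking each document for 'blue':
Doc 1: present
Doc 2: present
Doc 3: absent
Doc 4: present
Doc 5: absent
Doc 6: absent
Doc 7: present
Doc 8: absent
df = sum of presences = 1 + 1 + 0 + 1 + 0 + 0 + 1 + 0 = 4

4


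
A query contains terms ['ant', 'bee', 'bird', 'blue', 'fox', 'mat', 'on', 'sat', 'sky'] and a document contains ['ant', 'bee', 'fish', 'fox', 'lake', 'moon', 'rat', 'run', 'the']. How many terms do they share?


Query terms: ['ant', 'bee', 'bird', 'blue', 'fox', 'mat', 'on', 'sat', 'sky']
Document terms: ['ant', 'bee', 'fish', 'fox', 'lake', 'moon', 'rat', 'run', 'the']
Common terms: ['ant', 'bee', 'fox']
Overlap count = 3

3


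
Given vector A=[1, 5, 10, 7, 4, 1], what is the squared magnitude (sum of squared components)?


|A|^2 = sum of squared components
A[0]^2 = 1^2 = 1
A[1]^2 = 5^2 = 25
A[2]^2 = 10^2 = 100
A[3]^2 = 7^2 = 49
A[4]^2 = 4^2 = 16
A[5]^2 = 1^2 = 1
Sum = 1 + 25 + 100 + 49 + 16 + 1 = 192

192


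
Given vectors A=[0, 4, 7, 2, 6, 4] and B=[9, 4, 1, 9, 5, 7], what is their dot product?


Dot product = sum of element-wise products
A[0]*B[0] = 0*9 = 0
A[1]*B[1] = 4*4 = 16
A[2]*B[2] = 7*1 = 7
A[3]*B[3] = 2*9 = 18
A[4]*B[4] = 6*5 = 30
A[5]*B[5] = 4*7 = 28
Sum = 0 + 16 + 7 + 18 + 30 + 28 = 99

99


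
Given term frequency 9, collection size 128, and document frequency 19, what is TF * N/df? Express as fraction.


TF * (N/df)
= 9 * (128/19)
= 9 * 128/19
= 1152/19

1152/19


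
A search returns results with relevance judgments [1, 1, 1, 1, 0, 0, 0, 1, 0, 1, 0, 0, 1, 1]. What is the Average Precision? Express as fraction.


Computing P@k for each relevant position:
Position 1: relevant, P@1 = 1/1 = 1
Position 2: relevant, P@2 = 2/2 = 1
Position 3: relevant, P@3 = 3/3 = 1
Position 4: relevant, P@4 = 4/4 = 1
Position 5: not relevant
Position 6: not relevant
Position 7: not relevant
Position 8: relevant, P@8 = 5/8 = 5/8
Position 9: not relevant
Position 10: relevant, P@10 = 6/10 = 3/5
Position 11: not relevant
Position 12: not relevant
Position 13: relevant, P@13 = 7/13 = 7/13
Position 14: relevant, P@14 = 8/14 = 4/7
Sum of P@k = 1 + 1 + 1 + 1 + 5/8 + 3/5 + 7/13 + 4/7 = 23059/3640
AP = 23059/3640 / 8 = 23059/29120

23059/29120


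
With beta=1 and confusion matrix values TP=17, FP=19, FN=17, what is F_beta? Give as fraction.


P = TP/(TP+FP) = 17/36 = 17/36
R = TP/(TP+FN) = 17/34 = 1/2
beta^2 = 1^2 = 1
(1 + beta^2) = 2
Numerator = (1+beta^2)*P*R = 17/36
Denominator = beta^2*P + R = 17/36 + 1/2 = 35/36
F_beta = 17/35

17/35


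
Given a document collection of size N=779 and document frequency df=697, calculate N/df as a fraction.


IDF ratio = N / df
= 779 / 697
= 19/17

19/17


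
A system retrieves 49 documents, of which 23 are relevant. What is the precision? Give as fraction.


Precision = relevant_retrieved / total_retrieved
= 23 / 49
= 23 / (23 + 26)
= 23/49

23/49


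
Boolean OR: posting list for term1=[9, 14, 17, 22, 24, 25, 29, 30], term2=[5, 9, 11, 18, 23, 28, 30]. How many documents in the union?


Boolean OR: find union of posting lists
term1 docs: [9, 14, 17, 22, 24, 25, 29, 30]
term2 docs: [5, 9, 11, 18, 23, 28, 30]
Union: [5, 9, 11, 14, 17, 18, 22, 23, 24, 25, 28, 29, 30]
|union| = 13

13


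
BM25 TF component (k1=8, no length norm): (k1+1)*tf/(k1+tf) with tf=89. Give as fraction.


BM25 TF component = (k1+1)*tf / (k1+tf)
k1 = 8, tf = 89
Numerator = (8+1)*89 = 801
Denominator = 8 + 89 = 97
= 801/97 = 801/97

801/97


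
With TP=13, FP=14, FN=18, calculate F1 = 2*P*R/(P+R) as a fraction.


F1 = 2 * P * R / (P + R)
P = TP/(TP+FP) = 13/27 = 13/27
R = TP/(TP+FN) = 13/31 = 13/31
2 * P * R = 2 * 13/27 * 13/31 = 338/837
P + R = 13/27 + 13/31 = 754/837
F1 = 338/837 / 754/837 = 13/29

13/29


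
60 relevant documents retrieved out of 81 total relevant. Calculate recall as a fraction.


Recall = retrieved_relevant / total_relevant
= 60 / 81
= 60 / (60 + 21)
= 20/27

20/27


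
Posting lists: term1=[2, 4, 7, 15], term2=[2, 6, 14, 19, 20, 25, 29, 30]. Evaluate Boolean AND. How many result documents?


Boolean AND: find intersection of posting lists
term1 docs: [2, 4, 7, 15]
term2 docs: [2, 6, 14, 19, 20, 25, 29, 30]
Intersection: [2]
|intersection| = 1

1


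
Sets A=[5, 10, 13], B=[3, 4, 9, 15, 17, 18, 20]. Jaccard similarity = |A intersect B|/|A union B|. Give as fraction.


A intersect B = []
|A intersect B| = 0
A union B = [3, 4, 5, 9, 10, 13, 15, 17, 18, 20]
|A union B| = 10
Jaccard = 0/10 = 0

0


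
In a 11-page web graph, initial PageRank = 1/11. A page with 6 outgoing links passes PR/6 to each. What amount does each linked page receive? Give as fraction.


Initial PR = 1/11 = 1/11
Outlinks = 6
Contribution per link = PR / outlinks
= 1/11 / 6
= 1/66

1/66


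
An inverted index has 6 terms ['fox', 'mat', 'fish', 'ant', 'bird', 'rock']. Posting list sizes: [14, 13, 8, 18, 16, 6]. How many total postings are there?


Summing posting list sizes:
'fox': 14 postings
'mat': 13 postings
'fish': 8 postings
'ant': 18 postings
'bird': 16 postings
'rock': 6 postings
Total = 14 + 13 + 8 + 18 + 16 + 6 = 75

75


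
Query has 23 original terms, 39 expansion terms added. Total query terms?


Original terms: 23
Expansion terms: 39
Total = 23 + 39 = 62

62


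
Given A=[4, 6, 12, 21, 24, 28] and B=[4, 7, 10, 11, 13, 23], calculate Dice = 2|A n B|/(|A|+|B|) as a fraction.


A intersect B = [4]
|A intersect B| = 1
|A| = 6, |B| = 6
Dice = 2*1 / (6+6)
= 2 / 12 = 1/6

1/6


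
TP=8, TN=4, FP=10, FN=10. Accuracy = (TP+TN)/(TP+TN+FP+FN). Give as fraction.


Accuracy = (TP + TN) / (TP + TN + FP + FN)
TP + TN = 8 + 4 = 12
Total = 8 + 4 + 10 + 10 = 32
Accuracy = 12 / 32 = 3/8

3/8


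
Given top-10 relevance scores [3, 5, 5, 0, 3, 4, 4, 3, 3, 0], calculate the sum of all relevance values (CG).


Cumulative Gain = sum of relevance scores
Position 1: rel=3, running sum=3
Position 2: rel=5, running sum=8
Position 3: rel=5, running sum=13
Position 4: rel=0, running sum=13
Position 5: rel=3, running sum=16
Position 6: rel=4, running sum=20
Position 7: rel=4, running sum=24
Position 8: rel=3, running sum=27
Position 9: rel=3, running sum=30
Position 10: rel=0, running sum=30
CG = 30

30


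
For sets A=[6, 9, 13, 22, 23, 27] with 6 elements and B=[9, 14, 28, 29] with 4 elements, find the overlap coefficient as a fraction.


A intersect B = [9]
|A intersect B| = 1
min(|A|, |B|) = min(6, 4) = 4
Overlap = 1 / 4 = 1/4

1/4


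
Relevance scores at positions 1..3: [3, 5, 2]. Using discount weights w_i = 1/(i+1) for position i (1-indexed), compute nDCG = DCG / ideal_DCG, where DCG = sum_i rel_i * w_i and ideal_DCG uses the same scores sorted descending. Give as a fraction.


Position discount weights w_i = 1/(i+1) for i=1..3:
Weights = [1/2, 1/3, 1/4]
Actual relevance: [3, 5, 2]
DCG = 3/2 + 5/3 + 2/4 = 11/3
Ideal relevance (sorted desc): [5, 3, 2]
Ideal DCG = 5/2 + 3/3 + 2/4 = 4
nDCG = DCG / ideal_DCG = 11/3 / 4 = 11/12

11/12


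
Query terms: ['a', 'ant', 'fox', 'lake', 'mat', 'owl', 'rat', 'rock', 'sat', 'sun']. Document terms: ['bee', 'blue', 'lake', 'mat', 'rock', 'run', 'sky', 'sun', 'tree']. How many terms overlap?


Query terms: ['a', 'ant', 'fox', 'lake', 'mat', 'owl', 'rat', 'rock', 'sat', 'sun']
Document terms: ['bee', 'blue', 'lake', 'mat', 'rock', 'run', 'sky', 'sun', 'tree']
Common terms: ['lake', 'mat', 'rock', 'sun']
Overlap count = 4

4


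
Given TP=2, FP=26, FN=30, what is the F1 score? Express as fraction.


F1 = 2 * P * R / (P + R)
P = TP/(TP+FP) = 2/28 = 1/14
R = TP/(TP+FN) = 2/32 = 1/16
2 * P * R = 2 * 1/14 * 1/16 = 1/112
P + R = 1/14 + 1/16 = 15/112
F1 = 1/112 / 15/112 = 1/15

1/15


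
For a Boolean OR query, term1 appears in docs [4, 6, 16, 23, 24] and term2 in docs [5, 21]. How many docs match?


Boolean OR: find union of posting lists
term1 docs: [4, 6, 16, 23, 24]
term2 docs: [5, 21]
Union: [4, 5, 6, 16, 21, 23, 24]
|union| = 7

7


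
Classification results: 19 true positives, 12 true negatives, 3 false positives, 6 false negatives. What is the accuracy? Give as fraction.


Accuracy = (TP + TN) / (TP + TN + FP + FN)
TP + TN = 19 + 12 = 31
Total = 19 + 12 + 3 + 6 = 40
Accuracy = 31 / 40 = 31/40

31/40


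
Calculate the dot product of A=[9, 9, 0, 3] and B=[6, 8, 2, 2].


Dot product = sum of element-wise products
A[0]*B[0] = 9*6 = 54
A[1]*B[1] = 9*8 = 72
A[2]*B[2] = 0*2 = 0
A[3]*B[3] = 3*2 = 6
Sum = 54 + 72 + 0 + 6 = 132

132


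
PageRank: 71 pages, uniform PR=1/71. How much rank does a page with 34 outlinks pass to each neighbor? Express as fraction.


Initial PR = 1/71 = 1/71
Outlinks = 34
Contribution per link = PR / outlinks
= 1/71 / 34
= 1/2414

1/2414


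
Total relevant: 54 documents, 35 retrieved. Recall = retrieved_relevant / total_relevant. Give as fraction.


Recall = retrieved_relevant / total_relevant
= 35 / 54
= 35 / (35 + 19)
= 35/54

35/54


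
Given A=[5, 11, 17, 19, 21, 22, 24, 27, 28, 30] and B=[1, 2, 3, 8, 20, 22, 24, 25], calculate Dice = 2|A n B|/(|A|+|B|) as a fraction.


A intersect B = [22, 24]
|A intersect B| = 2
|A| = 10, |B| = 8
Dice = 2*2 / (10+8)
= 4 / 18 = 2/9

2/9


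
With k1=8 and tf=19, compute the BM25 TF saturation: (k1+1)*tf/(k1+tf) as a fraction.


BM25 TF component = (k1+1)*tf / (k1+tf)
k1 = 8, tf = 19
Numerator = (8+1)*19 = 171
Denominator = 8 + 19 = 27
= 171/27 = 19/3

19/3


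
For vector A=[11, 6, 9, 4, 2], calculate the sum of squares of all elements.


|A|^2 = sum of squared components
A[0]^2 = 11^2 = 121
A[1]^2 = 6^2 = 36
A[2]^2 = 9^2 = 81
A[3]^2 = 4^2 = 16
A[4]^2 = 2^2 = 4
Sum = 121 + 36 + 81 + 16 + 4 = 258

258


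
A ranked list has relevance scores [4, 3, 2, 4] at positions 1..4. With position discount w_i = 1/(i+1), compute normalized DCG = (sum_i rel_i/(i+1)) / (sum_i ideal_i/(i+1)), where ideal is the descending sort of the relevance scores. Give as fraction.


Position discount weights w_i = 1/(i+1) for i=1..4:
Weights = [1/2, 1/3, 1/4, 1/5]
Actual relevance: [4, 3, 2, 4]
DCG = 4/2 + 3/3 + 2/4 + 4/5 = 43/10
Ideal relevance (sorted desc): [4, 4, 3, 2]
Ideal DCG = 4/2 + 4/3 + 3/4 + 2/5 = 269/60
nDCG = DCG / ideal_DCG = 43/10 / 269/60 = 258/269

258/269


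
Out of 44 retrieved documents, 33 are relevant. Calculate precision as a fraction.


Precision = relevant_retrieved / total_retrieved
= 33 / 44
= 33 / (33 + 11)
= 3/4

3/4


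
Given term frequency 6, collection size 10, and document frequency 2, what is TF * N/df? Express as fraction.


TF * (N/df)
= 6 * (10/2)
= 6 * 5
= 30

30


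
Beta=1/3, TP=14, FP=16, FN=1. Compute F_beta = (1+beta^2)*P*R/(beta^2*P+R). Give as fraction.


P = TP/(TP+FP) = 14/30 = 7/15
R = TP/(TP+FN) = 14/15 = 14/15
beta^2 = 1/3^2 = 1/9
(1 + beta^2) = 10/9
Numerator = (1+beta^2)*P*R = 196/405
Denominator = beta^2*P + R = 7/135 + 14/15 = 133/135
F_beta = 28/57

28/57


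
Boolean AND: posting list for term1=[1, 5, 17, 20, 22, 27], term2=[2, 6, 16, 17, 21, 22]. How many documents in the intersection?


Boolean AND: find intersection of posting lists
term1 docs: [1, 5, 17, 20, 22, 27]
term2 docs: [2, 6, 16, 17, 21, 22]
Intersection: [17, 22]
|intersection| = 2

2


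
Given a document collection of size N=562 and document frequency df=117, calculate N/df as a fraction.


IDF ratio = N / df
= 562 / 117
= 562/117

562/117


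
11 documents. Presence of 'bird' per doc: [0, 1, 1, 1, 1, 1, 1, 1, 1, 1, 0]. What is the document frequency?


Checking each document for 'bird':
Doc 1: absent
Doc 2: present
Doc 3: present
Doc 4: present
Doc 5: present
Doc 6: present
Doc 7: present
Doc 8: present
Doc 9: present
Doc 10: present
Doc 11: absent
df = sum of presences = 0 + 1 + 1 + 1 + 1 + 1 + 1 + 1 + 1 + 1 + 0 = 9

9


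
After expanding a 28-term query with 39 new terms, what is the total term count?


Original terms: 28
Expansion terms: 39
Total = 28 + 39 = 67

67


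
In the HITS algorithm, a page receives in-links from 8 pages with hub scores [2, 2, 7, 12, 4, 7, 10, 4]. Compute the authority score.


Authority = sum of hub scores of in-linkers
In-link 1: hub score = 2
In-link 2: hub score = 2
In-link 3: hub score = 7
In-link 4: hub score = 12
In-link 5: hub score = 4
In-link 6: hub score = 7
In-link 7: hub score = 10
In-link 8: hub score = 4
Authority = 2 + 2 + 7 + 12 + 4 + 7 + 10 + 4 = 48

48


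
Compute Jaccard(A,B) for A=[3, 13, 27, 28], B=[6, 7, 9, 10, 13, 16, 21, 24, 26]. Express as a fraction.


A intersect B = [13]
|A intersect B| = 1
A union B = [3, 6, 7, 9, 10, 13, 16, 21, 24, 26, 27, 28]
|A union B| = 12
Jaccard = 1/12 = 1/12

1/12


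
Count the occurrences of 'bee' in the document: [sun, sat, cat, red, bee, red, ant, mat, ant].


Document has 9 words
Scanning for 'bee':
Found at positions: [4]
Count = 1

1


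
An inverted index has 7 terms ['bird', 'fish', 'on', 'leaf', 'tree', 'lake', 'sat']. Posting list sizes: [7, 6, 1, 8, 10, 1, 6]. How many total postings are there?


Summing posting list sizes:
'bird': 7 postings
'fish': 6 postings
'on': 1 postings
'leaf': 8 postings
'tree': 10 postings
'lake': 1 postings
'sat': 6 postings
Total = 7 + 6 + 1 + 8 + 10 + 1 + 6 = 39

39


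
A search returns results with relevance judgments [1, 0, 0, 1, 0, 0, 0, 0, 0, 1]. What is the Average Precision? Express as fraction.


Computing P@k for each relevant position:
Position 1: relevant, P@1 = 1/1 = 1
Position 2: not relevant
Position 3: not relevant
Position 4: relevant, P@4 = 2/4 = 1/2
Position 5: not relevant
Position 6: not relevant
Position 7: not relevant
Position 8: not relevant
Position 9: not relevant
Position 10: relevant, P@10 = 3/10 = 3/10
Sum of P@k = 1 + 1/2 + 3/10 = 9/5
AP = 9/5 / 3 = 3/5

3/5


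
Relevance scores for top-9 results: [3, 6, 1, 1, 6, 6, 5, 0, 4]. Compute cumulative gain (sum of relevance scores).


Cumulative Gain = sum of relevance scores
Position 1: rel=3, running sum=3
Position 2: rel=6, running sum=9
Position 3: rel=1, running sum=10
Position 4: rel=1, running sum=11
Position 5: rel=6, running sum=17
Position 6: rel=6, running sum=23
Position 7: rel=5, running sum=28
Position 8: rel=0, running sum=28
Position 9: rel=4, running sum=32
CG = 32

32


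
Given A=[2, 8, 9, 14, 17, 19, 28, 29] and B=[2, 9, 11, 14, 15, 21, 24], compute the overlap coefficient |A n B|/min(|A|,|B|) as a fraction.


A intersect B = [2, 9, 14]
|A intersect B| = 3
min(|A|, |B|) = min(8, 7) = 7
Overlap = 3 / 7 = 3/7

3/7


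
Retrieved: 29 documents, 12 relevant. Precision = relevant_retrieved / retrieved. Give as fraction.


Precision = relevant_retrieved / total_retrieved
= 12 / 29
= 12 / (12 + 17)
= 12/29

12/29


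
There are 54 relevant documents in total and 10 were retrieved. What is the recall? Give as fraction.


Recall = retrieved_relevant / total_relevant
= 10 / 54
= 10 / (10 + 44)
= 5/27

5/27


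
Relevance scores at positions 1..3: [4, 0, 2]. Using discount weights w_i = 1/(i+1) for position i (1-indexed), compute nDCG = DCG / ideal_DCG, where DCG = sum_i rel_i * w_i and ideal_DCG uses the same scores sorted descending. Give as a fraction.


Position discount weights w_i = 1/(i+1) for i=1..3:
Weights = [1/2, 1/3, 1/4]
Actual relevance: [4, 0, 2]
DCG = 4/2 + 0/3 + 2/4 = 5/2
Ideal relevance (sorted desc): [4, 2, 0]
Ideal DCG = 4/2 + 2/3 + 0/4 = 8/3
nDCG = DCG / ideal_DCG = 5/2 / 8/3 = 15/16

15/16


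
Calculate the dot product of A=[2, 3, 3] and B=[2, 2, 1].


Dot product = sum of element-wise products
A[0]*B[0] = 2*2 = 4
A[1]*B[1] = 3*2 = 6
A[2]*B[2] = 3*1 = 3
Sum = 4 + 6 + 3 = 13

13


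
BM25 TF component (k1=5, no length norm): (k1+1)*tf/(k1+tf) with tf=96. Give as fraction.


BM25 TF component = (k1+1)*tf / (k1+tf)
k1 = 5, tf = 96
Numerator = (5+1)*96 = 576
Denominator = 5 + 96 = 101
= 576/101 = 576/101

576/101


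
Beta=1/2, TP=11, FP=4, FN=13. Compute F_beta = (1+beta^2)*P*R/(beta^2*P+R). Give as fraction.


P = TP/(TP+FP) = 11/15 = 11/15
R = TP/(TP+FN) = 11/24 = 11/24
beta^2 = 1/2^2 = 1/4
(1 + beta^2) = 5/4
Numerator = (1+beta^2)*P*R = 121/288
Denominator = beta^2*P + R = 11/60 + 11/24 = 77/120
F_beta = 55/84

55/84


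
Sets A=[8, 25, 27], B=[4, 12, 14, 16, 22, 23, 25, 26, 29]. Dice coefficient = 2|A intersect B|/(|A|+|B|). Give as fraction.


A intersect B = [25]
|A intersect B| = 1
|A| = 3, |B| = 9
Dice = 2*1 / (3+9)
= 2 / 12 = 1/6

1/6


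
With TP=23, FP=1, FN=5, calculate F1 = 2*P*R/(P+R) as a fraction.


F1 = 2 * P * R / (P + R)
P = TP/(TP+FP) = 23/24 = 23/24
R = TP/(TP+FN) = 23/28 = 23/28
2 * P * R = 2 * 23/24 * 23/28 = 529/336
P + R = 23/24 + 23/28 = 299/168
F1 = 529/336 / 299/168 = 23/26

23/26


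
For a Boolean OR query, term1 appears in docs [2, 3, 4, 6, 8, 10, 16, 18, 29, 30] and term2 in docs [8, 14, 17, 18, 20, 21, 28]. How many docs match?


Boolean OR: find union of posting lists
term1 docs: [2, 3, 4, 6, 8, 10, 16, 18, 29, 30]
term2 docs: [8, 14, 17, 18, 20, 21, 28]
Union: [2, 3, 4, 6, 8, 10, 14, 16, 17, 18, 20, 21, 28, 29, 30]
|union| = 15

15


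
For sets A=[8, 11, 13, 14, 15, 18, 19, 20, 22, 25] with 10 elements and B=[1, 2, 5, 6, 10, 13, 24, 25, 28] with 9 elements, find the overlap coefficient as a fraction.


A intersect B = [13, 25]
|A intersect B| = 2
min(|A|, |B|) = min(10, 9) = 9
Overlap = 2 / 9 = 2/9

2/9


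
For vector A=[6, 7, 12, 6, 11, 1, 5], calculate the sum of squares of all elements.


|A|^2 = sum of squared components
A[0]^2 = 6^2 = 36
A[1]^2 = 7^2 = 49
A[2]^2 = 12^2 = 144
A[3]^2 = 6^2 = 36
A[4]^2 = 11^2 = 121
A[5]^2 = 1^2 = 1
A[6]^2 = 5^2 = 25
Sum = 36 + 49 + 144 + 36 + 121 + 1 + 25 = 412

412


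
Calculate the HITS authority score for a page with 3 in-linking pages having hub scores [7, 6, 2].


Authority = sum of hub scores of in-linkers
In-link 1: hub score = 7
In-link 2: hub score = 6
In-link 3: hub score = 2
Authority = 7 + 6 + 2 = 15

15


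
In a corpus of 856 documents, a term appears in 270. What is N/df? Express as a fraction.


IDF ratio = N / df
= 856 / 270
= 428/135

428/135


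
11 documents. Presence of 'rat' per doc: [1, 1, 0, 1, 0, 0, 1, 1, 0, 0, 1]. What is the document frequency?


Checking each document for 'rat':
Doc 1: present
Doc 2: present
Doc 3: absent
Doc 4: present
Doc 5: absent
Doc 6: absent
Doc 7: present
Doc 8: present
Doc 9: absent
Doc 10: absent
Doc 11: present
df = sum of presences = 1 + 1 + 0 + 1 + 0 + 0 + 1 + 1 + 0 + 0 + 1 = 6

6


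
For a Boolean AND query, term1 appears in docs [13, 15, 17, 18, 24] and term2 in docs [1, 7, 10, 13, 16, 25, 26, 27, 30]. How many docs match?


Boolean AND: find intersection of posting lists
term1 docs: [13, 15, 17, 18, 24]
term2 docs: [1, 7, 10, 13, 16, 25, 26, 27, 30]
Intersection: [13]
|intersection| = 1

1


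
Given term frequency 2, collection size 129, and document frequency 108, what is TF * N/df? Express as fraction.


TF * (N/df)
= 2 * (129/108)
= 2 * 43/36
= 43/18

43/18


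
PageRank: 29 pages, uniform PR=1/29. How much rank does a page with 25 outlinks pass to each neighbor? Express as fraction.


Initial PR = 1/29 = 1/29
Outlinks = 25
Contribution per link = PR / outlinks
= 1/29 / 25
= 1/725

1/725


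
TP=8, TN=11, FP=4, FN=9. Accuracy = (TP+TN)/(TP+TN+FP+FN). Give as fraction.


Accuracy = (TP + TN) / (TP + TN + FP + FN)
TP + TN = 8 + 11 = 19
Total = 8 + 11 + 4 + 9 = 32
Accuracy = 19 / 32 = 19/32

19/32


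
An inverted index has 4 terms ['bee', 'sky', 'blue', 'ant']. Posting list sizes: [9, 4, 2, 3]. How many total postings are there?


Summing posting list sizes:
'bee': 9 postings
'sky': 4 postings
'blue': 2 postings
'ant': 3 postings
Total = 9 + 4 + 2 + 3 = 18

18


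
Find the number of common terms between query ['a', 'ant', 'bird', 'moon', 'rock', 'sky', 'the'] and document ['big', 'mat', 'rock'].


Query terms: ['a', 'ant', 'bird', 'moon', 'rock', 'sky', 'the']
Document terms: ['big', 'mat', 'rock']
Common terms: ['rock']
Overlap count = 1

1


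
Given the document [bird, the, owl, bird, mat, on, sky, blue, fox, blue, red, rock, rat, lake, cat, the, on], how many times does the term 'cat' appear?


Document has 17 words
Scanning for 'cat':
Found at positions: [14]
Count = 1

1


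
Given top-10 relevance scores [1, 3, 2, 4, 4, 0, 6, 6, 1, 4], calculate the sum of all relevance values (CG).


Cumulative Gain = sum of relevance scores
Position 1: rel=1, running sum=1
Position 2: rel=3, running sum=4
Position 3: rel=2, running sum=6
Position 4: rel=4, running sum=10
Position 5: rel=4, running sum=14
Position 6: rel=0, running sum=14
Position 7: rel=6, running sum=20
Position 8: rel=6, running sum=26
Position 9: rel=1, running sum=27
Position 10: rel=4, running sum=31
CG = 31

31


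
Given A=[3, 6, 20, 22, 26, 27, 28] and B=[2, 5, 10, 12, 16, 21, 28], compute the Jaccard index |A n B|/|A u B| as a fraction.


A intersect B = [28]
|A intersect B| = 1
A union B = [2, 3, 5, 6, 10, 12, 16, 20, 21, 22, 26, 27, 28]
|A union B| = 13
Jaccard = 1/13 = 1/13

1/13


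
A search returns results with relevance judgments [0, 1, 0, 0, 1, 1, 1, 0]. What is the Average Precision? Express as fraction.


Computing P@k for each relevant position:
Position 1: not relevant
Position 2: relevant, P@2 = 1/2 = 1/2
Position 3: not relevant
Position 4: not relevant
Position 5: relevant, P@5 = 2/5 = 2/5
Position 6: relevant, P@6 = 3/6 = 1/2
Position 7: relevant, P@7 = 4/7 = 4/7
Position 8: not relevant
Sum of P@k = 1/2 + 2/5 + 1/2 + 4/7 = 69/35
AP = 69/35 / 4 = 69/140

69/140


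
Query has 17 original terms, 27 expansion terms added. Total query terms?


Original terms: 17
Expansion terms: 27
Total = 17 + 27 = 44

44


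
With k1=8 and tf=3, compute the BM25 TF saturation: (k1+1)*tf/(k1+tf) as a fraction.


BM25 TF component = (k1+1)*tf / (k1+tf)
k1 = 8, tf = 3
Numerator = (8+1)*3 = 27
Denominator = 8 + 3 = 11
= 27/11 = 27/11

27/11


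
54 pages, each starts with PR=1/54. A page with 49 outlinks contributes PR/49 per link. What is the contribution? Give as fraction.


Initial PR = 1/54 = 1/54
Outlinks = 49
Contribution per link = PR / outlinks
= 1/54 / 49
= 1/2646

1/2646


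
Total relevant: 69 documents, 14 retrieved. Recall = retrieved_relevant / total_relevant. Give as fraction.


Recall = retrieved_relevant / total_relevant
= 14 / 69
= 14 / (14 + 55)
= 14/69

14/69


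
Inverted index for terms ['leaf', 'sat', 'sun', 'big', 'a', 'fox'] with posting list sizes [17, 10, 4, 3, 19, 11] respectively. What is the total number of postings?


Summing posting list sizes:
'leaf': 17 postings
'sat': 10 postings
'sun': 4 postings
'big': 3 postings
'a': 19 postings
'fox': 11 postings
Total = 17 + 10 + 4 + 3 + 19 + 11 = 64

64
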